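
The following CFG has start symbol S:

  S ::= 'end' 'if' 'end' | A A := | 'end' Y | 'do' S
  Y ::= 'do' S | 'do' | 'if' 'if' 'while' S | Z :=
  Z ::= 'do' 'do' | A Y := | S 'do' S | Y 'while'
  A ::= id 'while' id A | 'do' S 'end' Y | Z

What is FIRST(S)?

{ 'do', 'end', 'if', id }

S ::= 'end' 'if' 'end' contributes {'end'}.
From S ::= A A :=: add FIRST(A) = { 'do', 'end', 'if', id }.
S ::= 'end' Y contributes {'end'}.
S ::= 'do' S contributes {'do'}.
Union: FIRST(S) = { 'do', 'end', 'if', id }.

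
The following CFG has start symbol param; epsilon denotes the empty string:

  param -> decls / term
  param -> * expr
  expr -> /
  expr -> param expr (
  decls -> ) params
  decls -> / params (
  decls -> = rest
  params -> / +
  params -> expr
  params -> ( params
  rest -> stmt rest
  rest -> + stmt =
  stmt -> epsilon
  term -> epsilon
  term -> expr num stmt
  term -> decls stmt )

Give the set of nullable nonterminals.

{ stmt, term }

Directly nullable (have an epsilon-production): stmt, term.
No other nonterminal has a production whose RHS symbols are all nullable.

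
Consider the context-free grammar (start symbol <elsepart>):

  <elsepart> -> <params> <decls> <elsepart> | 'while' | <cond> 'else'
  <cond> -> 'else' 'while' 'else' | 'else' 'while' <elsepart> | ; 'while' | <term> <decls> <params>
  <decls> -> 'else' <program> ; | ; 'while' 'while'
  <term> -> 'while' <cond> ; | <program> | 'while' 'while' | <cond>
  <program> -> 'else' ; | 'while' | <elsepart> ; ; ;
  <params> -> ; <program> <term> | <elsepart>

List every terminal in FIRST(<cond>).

<cond> -> 'else' 'while' 'else' contributes {'else'}.
<cond> -> 'else' 'while' <elsepart> contributes {'else'}.
<cond> -> ; 'while' contributes {;}.
From <cond> -> <term> <decls> <params>: add FIRST(<term>) = { 'else', 'while', ; }.
Union: FIRST(<cond>) = { 'else', 'while', ; }.

{ 'else', 'while', ; }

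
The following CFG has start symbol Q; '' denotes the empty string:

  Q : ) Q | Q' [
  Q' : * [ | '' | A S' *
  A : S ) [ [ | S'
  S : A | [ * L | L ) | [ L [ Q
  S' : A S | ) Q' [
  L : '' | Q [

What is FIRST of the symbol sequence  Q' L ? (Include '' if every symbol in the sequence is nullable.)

{ ), *, [, '' }

Add FIRST(Q')\{''} = { ), *, [ }; Q' is nullable, continue.
Add FIRST(L)\{''} = { ), *, [ }; L is nullable, continue.
Every symbol is nullable, so include ''.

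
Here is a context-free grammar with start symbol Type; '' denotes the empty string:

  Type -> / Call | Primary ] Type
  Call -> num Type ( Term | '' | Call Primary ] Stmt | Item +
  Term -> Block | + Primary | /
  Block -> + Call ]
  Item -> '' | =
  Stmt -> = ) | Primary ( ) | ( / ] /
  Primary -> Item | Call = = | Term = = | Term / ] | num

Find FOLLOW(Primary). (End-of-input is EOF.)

{ EOF, (, +, /, =, ], num }

In Type -> Primary ] Type: add FIRST(] Type) = { ] }.
In Call -> Call Primary ] Stmt: add FIRST(] Stmt) = { ] }.
In Term -> + Primary: Primary is at the end, add FOLLOW(Term) = { EOF, (, +, /, =, ], num }.
In Stmt -> Primary ( ): add FIRST(( )) = { ( }.
Union: FOLLOW(Primary) = { EOF, (, +, /, =, ], num }.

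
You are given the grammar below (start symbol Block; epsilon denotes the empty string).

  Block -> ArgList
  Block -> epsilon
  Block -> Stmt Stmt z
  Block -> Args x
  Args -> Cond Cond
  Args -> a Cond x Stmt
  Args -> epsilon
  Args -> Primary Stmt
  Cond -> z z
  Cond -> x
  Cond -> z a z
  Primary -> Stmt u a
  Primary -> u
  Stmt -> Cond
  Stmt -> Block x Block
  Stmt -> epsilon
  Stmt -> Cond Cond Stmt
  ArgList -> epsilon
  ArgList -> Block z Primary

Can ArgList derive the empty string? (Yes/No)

ArgList has an epsilon-production, so ArgList ⇒ epsilon.

Yes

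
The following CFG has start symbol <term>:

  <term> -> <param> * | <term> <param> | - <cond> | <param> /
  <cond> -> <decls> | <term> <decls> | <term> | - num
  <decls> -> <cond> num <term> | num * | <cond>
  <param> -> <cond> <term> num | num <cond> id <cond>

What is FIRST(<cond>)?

{ -, num }

From <cond> -> <decls>: add FIRST(<decls>) = { -, num }.
From <cond> -> <term> <decls>: add FIRST(<term>) = { -, num }.
From <cond> -> <term>: add FIRST(<term>) = { -, num }.
<cond> -> - num contributes {-}.
Union: FIRST(<cond>) = { -, num }.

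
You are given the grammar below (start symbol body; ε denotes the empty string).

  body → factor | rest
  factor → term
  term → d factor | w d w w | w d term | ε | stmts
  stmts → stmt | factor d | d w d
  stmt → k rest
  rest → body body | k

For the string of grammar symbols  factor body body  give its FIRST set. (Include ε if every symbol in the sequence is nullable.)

Add FIRST(factor)\{ε} = { d, k, w }; factor is nullable, continue.
Add FIRST(body)\{ε} = { d, k, w }; body is nullable, continue.
Add FIRST(body)\{ε} = { d, k, w }; body is nullable, continue.
Every symbol is nullable, so include ε.

{ d, k, w, ε }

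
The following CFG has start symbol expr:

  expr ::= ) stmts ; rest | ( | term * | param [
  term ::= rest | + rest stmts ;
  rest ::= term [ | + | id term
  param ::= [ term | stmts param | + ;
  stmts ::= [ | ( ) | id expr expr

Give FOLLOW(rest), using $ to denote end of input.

In expr ::= ) stmts ; rest: rest is at the end, add FOLLOW(expr) = { $, (, ), +, ;, [, id }.
In term ::= rest: rest is at the end, add FOLLOW(term) = { $, (, ), *, +, ;, [, id }.
In term ::= + rest stmts ;: add FIRST(stmts ;) = { (, [, id }.
Union: FOLLOW(rest) = { $, (, ), *, +, ;, [, id }.

{ $, (, ), *, +, ;, [, id }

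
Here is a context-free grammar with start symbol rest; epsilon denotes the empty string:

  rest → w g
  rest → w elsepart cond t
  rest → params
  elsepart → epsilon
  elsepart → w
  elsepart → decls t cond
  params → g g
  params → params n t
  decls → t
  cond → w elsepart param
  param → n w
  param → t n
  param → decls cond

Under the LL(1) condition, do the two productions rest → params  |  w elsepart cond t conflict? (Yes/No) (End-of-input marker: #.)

FIRST(params) = { g } and FIRST(w elsepart cond t) = { w }.
The FIRST sets are disjoint and neither alternative is nullable — no conflict.

No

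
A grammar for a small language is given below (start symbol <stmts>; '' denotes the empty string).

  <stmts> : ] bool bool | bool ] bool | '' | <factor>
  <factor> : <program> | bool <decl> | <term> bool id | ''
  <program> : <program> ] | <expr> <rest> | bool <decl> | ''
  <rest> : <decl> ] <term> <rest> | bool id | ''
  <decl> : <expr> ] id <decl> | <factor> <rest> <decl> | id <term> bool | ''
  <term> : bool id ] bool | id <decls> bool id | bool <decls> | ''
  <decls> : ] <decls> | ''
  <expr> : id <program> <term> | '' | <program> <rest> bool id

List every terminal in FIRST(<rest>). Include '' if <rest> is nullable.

From <rest> : <decl> ] <term> <rest>: <decl> nullable, take FIRST(<decl>) ∪ {]} = { ], bool, id }.
<rest> : bool id contributes {bool}.
<rest> : '' contributes ''.
Union: FIRST(<rest>) = { ], bool, id, '' }.

{ ], bool, id, '' }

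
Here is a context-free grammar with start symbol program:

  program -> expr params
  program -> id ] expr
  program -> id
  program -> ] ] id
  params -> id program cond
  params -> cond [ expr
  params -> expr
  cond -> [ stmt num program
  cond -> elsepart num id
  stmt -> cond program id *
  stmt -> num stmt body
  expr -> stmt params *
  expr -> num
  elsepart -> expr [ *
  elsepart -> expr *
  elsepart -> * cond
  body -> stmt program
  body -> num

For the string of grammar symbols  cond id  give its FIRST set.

{ *, [, num }

Add FIRST(cond) = { *, [, num }; cond is not nullable, stop.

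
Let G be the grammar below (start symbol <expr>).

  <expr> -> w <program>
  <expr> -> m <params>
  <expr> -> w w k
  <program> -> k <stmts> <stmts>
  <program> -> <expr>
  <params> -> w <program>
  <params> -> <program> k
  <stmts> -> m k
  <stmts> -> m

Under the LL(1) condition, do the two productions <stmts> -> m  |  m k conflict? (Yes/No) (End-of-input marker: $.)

FIRST(m) = { m } and FIRST(m k) = { m }.
Both contain m, so the two alternatives are not disjoint — LL(1) conflict.

Yes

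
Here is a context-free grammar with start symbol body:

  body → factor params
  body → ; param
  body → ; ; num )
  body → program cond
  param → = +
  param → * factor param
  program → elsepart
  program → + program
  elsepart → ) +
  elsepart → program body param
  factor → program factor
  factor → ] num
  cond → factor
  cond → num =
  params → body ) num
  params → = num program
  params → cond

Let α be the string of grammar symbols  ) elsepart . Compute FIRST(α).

) is a terminal; add {)} and stop.

{ ) }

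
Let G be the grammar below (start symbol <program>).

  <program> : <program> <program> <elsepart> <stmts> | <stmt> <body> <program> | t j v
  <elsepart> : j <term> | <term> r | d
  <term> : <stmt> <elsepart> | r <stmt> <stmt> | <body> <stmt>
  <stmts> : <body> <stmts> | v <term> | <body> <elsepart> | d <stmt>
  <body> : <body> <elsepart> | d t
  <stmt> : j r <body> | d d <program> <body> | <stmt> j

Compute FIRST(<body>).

From <body> : <body> <elsepart>: add FIRST(<body>) = { d }.
<body> : d t contributes {d}.
Union: FIRST(<body>) = { d }.

{ d }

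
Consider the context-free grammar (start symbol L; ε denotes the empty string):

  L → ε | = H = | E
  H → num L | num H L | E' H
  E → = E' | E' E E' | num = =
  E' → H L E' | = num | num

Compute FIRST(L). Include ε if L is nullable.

{ =, num, ε }

L → ε contributes ε.
L → = H = contributes {=}.
From L → E: add FIRST(E) = { =, num }.
Union: FIRST(L) = { =, num, ε }.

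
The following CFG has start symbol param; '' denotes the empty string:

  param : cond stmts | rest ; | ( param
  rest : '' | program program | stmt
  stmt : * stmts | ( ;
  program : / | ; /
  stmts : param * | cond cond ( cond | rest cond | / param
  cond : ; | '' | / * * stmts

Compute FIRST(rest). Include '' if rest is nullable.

rest : '' contributes ''.
From rest : program program: add FIRST(program) = { /, ; }.
From rest : stmt: add FIRST(stmt) = { (, * }.
Union: FIRST(rest) = { (, *, /, ;, '' }.

{ (, *, /, ;, '' }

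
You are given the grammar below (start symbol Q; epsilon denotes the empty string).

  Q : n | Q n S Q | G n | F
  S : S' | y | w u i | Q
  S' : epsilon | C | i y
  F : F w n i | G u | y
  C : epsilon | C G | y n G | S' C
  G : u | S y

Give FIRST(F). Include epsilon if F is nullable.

From F : F w n i: add FIRST(F) = { i, n, u, w, y }.
From F : G u: add FIRST(G) = { i, n, u, w, y }.
F : y contributes {y}.
Union: FIRST(F) = { i, n, u, w, y }.

{ i, n, u, w, y }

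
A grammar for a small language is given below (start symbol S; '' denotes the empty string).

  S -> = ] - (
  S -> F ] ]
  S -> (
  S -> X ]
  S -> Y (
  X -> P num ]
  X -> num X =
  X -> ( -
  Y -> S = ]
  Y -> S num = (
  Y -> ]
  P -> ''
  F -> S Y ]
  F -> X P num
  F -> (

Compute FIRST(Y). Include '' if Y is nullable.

From Y -> S = ]: add FIRST(S) = { (, =, ], num }.
From Y -> S num = (: add FIRST(S) = { (, =, ], num }.
Y -> ] contributes {]}.
Union: FIRST(Y) = { (, =, ], num }.

{ (, =, ], num }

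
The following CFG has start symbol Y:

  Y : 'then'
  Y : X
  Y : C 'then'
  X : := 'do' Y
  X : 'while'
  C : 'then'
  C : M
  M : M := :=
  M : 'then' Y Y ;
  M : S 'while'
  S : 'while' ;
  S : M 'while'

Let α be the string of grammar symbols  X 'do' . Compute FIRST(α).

{ 'while', := }

Add FIRST(X) = { 'while', := }; X is not nullable, stop.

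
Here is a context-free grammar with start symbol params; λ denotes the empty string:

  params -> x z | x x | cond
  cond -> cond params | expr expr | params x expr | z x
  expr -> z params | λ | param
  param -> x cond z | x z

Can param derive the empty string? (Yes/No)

Nullable nonterminals: cond, expr, params.
No production of param has an RHS whose symbols are all nullable, so param is not nullable.

No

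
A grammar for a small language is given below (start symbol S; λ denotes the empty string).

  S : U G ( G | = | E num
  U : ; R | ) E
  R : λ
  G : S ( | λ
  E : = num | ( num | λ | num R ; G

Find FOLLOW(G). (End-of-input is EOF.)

{ EOF, (, ), ;, =, num }

In S : U G ( G: add FIRST(( G) = { ( }.
In S : U G ( G: G is at the end, add FOLLOW(S) = { EOF, ( }.
In E : num R ; G: G is at the end, add FOLLOW(E) = { (, ), ;, =, num }.
Union: FOLLOW(G) = { EOF, (, ), ;, =, num }.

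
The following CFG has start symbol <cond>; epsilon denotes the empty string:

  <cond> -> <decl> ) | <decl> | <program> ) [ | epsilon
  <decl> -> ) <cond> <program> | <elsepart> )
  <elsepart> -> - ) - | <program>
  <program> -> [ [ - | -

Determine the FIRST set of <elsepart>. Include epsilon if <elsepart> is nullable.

{ -, [ }

<elsepart> -> - ) - contributes {-}.
From <elsepart> -> <program>: add FIRST(<program>) = { -, [ }.
Union: FIRST(<elsepart>) = { -, [ }.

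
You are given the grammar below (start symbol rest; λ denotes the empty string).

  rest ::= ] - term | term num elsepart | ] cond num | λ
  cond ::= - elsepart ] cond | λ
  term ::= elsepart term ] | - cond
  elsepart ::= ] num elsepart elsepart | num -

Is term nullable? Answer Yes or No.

Nullable nonterminals: cond, rest.
No production of term has an RHS whose symbols are all nullable, so term is not nullable.

No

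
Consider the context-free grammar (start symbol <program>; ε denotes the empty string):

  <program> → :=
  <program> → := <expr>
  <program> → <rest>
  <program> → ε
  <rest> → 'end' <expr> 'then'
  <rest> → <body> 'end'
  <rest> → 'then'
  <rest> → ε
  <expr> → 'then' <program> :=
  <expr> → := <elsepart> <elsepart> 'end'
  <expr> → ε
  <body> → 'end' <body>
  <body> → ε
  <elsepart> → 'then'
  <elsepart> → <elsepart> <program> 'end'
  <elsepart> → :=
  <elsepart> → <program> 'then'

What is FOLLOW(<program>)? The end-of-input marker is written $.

{ $, 'end', 'then', := }

<program> is the start symbol, so $ ∈ FOLLOW(<program>).
In <expr> → 'then' <program> :=: add FIRST(:=) = { := }.
In <elsepart> → <elsepart> <program> 'end': add FIRST('end') = { 'end' }.
In <elsepart> → <program> 'then': add FIRST('then') = { 'then' }.
Union: FOLLOW(<program>) = { $, 'end', 'then', := }.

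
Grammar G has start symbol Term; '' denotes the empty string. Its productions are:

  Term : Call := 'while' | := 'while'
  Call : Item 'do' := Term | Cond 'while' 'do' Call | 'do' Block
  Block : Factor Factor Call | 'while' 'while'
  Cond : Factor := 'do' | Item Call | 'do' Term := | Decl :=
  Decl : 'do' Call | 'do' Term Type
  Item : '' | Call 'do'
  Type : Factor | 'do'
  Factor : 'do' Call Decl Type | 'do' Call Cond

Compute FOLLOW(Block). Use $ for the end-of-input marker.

{ 'do', 'while', := }

In Call : 'do' Block: Block is at the end, add FOLLOW(Call) = { 'do', 'while', := }.
Union: FOLLOW(Block) = { 'do', 'while', := }.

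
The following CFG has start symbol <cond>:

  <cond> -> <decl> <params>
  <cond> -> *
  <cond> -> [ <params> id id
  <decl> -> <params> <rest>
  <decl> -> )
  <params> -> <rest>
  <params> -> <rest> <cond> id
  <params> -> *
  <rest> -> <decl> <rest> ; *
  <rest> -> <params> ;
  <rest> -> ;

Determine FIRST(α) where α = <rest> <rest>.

Add FIRST(<rest>) = { ), *, ; }; <rest> is not nullable, stop.

{ ), *, ; }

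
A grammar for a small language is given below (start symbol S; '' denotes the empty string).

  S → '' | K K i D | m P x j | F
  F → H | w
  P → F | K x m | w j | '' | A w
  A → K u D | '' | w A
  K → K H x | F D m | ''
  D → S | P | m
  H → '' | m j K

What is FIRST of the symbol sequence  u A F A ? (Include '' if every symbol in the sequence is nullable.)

{ u }

u is a terminal; add {u} and stop.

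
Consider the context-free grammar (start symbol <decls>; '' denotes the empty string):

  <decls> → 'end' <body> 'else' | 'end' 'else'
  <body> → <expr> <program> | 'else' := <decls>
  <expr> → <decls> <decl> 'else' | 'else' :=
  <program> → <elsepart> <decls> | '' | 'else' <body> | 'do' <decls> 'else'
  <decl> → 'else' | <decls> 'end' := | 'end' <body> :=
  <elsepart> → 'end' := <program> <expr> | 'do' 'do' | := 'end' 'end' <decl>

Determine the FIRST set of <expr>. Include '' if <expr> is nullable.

{ 'else', 'end' }

From <expr> → <decls> <decl> 'else': add FIRST(<decls>) = { 'end' }.
<expr> → 'else' := contributes {'else'}.
Union: FIRST(<expr>) = { 'else', 'end' }.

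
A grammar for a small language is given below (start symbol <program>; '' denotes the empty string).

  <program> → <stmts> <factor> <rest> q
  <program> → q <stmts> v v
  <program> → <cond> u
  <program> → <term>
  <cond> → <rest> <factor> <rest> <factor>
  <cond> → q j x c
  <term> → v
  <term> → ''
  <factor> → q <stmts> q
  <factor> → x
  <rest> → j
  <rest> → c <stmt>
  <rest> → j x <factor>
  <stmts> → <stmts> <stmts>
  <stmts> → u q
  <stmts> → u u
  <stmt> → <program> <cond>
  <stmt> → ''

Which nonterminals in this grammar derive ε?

{ <program>, <stmt>, <term> }

Directly nullable (have an ''-production): <term>, <stmt>.
<program> → <term> with every symbol nullable, so <program> is nullable.
No other nonterminal has a production whose RHS symbols are all nullable.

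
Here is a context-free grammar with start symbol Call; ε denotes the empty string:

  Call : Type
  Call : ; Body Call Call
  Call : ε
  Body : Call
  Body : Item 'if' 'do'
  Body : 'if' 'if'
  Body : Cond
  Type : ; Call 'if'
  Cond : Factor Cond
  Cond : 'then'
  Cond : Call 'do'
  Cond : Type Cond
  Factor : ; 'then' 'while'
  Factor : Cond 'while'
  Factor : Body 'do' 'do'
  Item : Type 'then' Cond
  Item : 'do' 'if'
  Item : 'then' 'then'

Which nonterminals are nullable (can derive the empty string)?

Directly nullable (have an ε-production): Call.
Body : Call with every symbol nullable, so Body is nullable.
No other nonterminal has a production whose RHS symbols are all nullable.

{ Body, Call }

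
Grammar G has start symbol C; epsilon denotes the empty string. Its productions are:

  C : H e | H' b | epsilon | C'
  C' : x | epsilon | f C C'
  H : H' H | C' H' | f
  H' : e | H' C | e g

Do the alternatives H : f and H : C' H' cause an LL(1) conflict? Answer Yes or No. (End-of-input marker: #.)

FIRST(f) = { f } and FIRST(C' H') = { e, f, x }.
Both contain f, so the two alternatives are not disjoint — LL(1) conflict.

Yes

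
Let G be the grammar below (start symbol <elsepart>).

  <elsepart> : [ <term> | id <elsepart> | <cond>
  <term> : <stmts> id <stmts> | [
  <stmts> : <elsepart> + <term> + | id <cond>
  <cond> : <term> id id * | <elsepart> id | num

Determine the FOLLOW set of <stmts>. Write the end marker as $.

In <term> : <stmts> id <stmts>: add FIRST(id <stmts>) = { id }.
In <term> : <stmts> id <stmts>: <stmts> is at the end, add FOLLOW(<term>) = { $, +, id }.
Union: FOLLOW(<stmts>) = { $, +, id }.

{ $, +, id }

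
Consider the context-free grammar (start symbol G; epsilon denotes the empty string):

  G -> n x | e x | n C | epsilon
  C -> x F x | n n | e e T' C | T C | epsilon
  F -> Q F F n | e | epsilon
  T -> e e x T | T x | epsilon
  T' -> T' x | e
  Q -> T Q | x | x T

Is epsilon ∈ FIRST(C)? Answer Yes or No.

Yes

C has an epsilon-production, so C ⇒ epsilon.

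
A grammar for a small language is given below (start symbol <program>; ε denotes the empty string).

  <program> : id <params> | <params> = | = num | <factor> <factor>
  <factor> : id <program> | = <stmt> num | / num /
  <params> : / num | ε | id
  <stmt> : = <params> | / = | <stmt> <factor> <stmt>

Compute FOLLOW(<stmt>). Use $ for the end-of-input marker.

{ /, =, id, num }

In <factor> : = <stmt> num: add FIRST(num) = { num }.
In <stmt> : <stmt> <factor> <stmt>: add FIRST(<factor> <stmt>) = { /, =, id }.
In <stmt> : <stmt> <factor> <stmt>: <stmt> is at the end, add FOLLOW(<stmt>) = { /, =, id, num }.
Union: FOLLOW(<stmt>) = { /, =, id, num }.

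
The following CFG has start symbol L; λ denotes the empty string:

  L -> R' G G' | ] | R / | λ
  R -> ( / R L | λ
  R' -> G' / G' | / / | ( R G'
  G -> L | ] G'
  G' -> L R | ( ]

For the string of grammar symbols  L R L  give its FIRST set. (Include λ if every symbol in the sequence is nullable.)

Add FIRST(L)\{λ} = { (, /, ] }; L is nullable, continue.
Add FIRST(R)\{λ} = { ( }; R is nullable, continue.
Add FIRST(L)\{λ} = { (, /, ] }; L is nullable, continue.
Every symbol is nullable, so include λ.

{ (, /, ], λ }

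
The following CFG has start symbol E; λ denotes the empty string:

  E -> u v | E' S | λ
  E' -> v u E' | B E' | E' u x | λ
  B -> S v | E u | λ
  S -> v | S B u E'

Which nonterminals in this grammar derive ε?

{ B, E, E' }

Directly nullable (have an λ-production): E, E', B.
No other nonterminal has a production whose RHS symbols are all nullable.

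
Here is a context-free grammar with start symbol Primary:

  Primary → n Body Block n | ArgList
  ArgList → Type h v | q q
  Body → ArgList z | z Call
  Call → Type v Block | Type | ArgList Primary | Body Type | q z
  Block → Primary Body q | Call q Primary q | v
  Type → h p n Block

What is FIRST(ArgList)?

{ h, q }

From ArgList → Type h v: add FIRST(Type) = { h }.
ArgList → q q contributes {q}.
Union: FIRST(ArgList) = { h, q }.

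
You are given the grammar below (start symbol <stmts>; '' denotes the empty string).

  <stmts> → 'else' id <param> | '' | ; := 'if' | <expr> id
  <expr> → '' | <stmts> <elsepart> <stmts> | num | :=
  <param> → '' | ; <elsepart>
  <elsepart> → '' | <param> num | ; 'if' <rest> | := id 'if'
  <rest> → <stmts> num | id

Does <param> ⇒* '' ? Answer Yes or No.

<param> has an ''-production, so <param> ⇒ ''.

Yes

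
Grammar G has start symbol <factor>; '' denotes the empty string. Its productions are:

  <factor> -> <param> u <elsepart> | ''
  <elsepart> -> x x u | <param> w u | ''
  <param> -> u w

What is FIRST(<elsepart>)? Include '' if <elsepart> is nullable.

<elsepart> -> x x u contributes {x}.
From <elsepart> -> <param> w u: add FIRST(<param>) = { u }.
<elsepart> -> '' contributes ''.
Union: FIRST(<elsepart>) = { u, x, '' }.

{ u, x, '' }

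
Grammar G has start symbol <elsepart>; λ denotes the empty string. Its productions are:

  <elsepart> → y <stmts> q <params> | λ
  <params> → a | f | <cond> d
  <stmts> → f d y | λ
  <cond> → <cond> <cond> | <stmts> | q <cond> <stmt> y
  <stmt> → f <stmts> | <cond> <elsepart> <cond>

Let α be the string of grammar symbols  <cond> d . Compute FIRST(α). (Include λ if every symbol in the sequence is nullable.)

Add FIRST(<cond>)\{λ} = { f, q }; <cond> is nullable, continue.
d is a terminal; add {d} and stop.

{ d, f, q }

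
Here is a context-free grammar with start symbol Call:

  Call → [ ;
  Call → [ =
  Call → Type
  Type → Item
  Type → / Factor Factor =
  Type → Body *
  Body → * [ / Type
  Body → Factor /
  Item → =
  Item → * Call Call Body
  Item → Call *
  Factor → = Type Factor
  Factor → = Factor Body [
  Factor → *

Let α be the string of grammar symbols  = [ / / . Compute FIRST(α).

= is a terminal; add {=} and stop.

{ = }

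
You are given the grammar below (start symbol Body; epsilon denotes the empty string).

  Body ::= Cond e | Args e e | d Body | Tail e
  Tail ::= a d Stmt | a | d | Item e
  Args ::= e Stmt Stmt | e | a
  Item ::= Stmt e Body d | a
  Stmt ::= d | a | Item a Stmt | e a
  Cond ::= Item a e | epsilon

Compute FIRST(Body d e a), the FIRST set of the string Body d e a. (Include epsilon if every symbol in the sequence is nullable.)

Add FIRST(Body) = { a, d, e }; Body is not nullable, stop.

{ a, d, e }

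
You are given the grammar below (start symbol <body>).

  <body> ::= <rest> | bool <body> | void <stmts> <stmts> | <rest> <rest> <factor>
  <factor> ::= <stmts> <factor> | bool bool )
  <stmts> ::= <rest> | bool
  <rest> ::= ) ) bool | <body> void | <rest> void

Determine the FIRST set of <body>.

From <body> ::= <rest>: add FIRST(<rest>) = { ), bool, void }.
<body> ::= bool <body> contributes {bool}.
<body> ::= void <stmts> <stmts> contributes {void}.
From <body> ::= <rest> <rest> <factor>: add FIRST(<rest>) = { ), bool, void }.
Union: FIRST(<body>) = { ), bool, void }.

{ ), bool, void }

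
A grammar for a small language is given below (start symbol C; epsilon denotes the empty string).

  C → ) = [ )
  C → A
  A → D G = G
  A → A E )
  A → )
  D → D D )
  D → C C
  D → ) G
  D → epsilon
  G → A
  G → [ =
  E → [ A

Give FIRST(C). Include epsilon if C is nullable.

C → ) = [ ) contributes {)}.
From C → A: add FIRST(A) = { ), [ }.
Union: FIRST(C) = { ), [ }.

{ ), [ }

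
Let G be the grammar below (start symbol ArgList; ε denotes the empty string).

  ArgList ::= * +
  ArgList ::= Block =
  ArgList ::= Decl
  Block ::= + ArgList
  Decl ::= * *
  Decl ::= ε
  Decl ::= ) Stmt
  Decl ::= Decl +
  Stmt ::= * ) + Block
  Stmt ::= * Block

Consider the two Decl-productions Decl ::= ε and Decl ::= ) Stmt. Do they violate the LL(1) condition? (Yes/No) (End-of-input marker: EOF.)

FIRST(ε) = { ε } and FIRST() Stmt) = { ) }.
The first is nullable but FOLLOW(Decl) = { EOF, +, = } is disjoint from FIRST of the second.

No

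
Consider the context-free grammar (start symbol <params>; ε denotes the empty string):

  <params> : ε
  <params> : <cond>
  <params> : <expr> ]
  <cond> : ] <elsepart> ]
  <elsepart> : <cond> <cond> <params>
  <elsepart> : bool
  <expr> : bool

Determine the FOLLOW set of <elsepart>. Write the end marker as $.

{ ] }

In <cond> : ] <elsepart> ]: add FIRST(]) = { ] }.
Union: FOLLOW(<elsepart>) = { ] }.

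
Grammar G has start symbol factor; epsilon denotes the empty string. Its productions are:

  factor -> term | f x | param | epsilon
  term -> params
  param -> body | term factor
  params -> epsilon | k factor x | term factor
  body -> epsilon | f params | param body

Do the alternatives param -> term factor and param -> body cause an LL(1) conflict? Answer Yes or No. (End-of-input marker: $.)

Yes

FIRST(term factor) = { f, k, epsilon } and FIRST(body) = { f, k, epsilon }.
Both contain f, so the two alternatives are not disjoint — LL(1) conflict.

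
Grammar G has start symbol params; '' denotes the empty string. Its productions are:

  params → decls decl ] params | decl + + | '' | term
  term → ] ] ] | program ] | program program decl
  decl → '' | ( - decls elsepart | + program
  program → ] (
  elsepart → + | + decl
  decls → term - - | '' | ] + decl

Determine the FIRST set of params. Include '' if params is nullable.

{ (, +, ], '' }

From params → decls decl ] params: decls, decl nullable, take FIRST(decls) ∪ FIRST(decl) ∪ {]} = { (, +, ] }.
From params → decl + +: decl nullable, take FIRST(decl) ∪ {+} = { (, + }.
params → '' contributes ''.
From params → term: add FIRST(term) = { ] }.
Union: FIRST(params) = { (, +, ], '' }.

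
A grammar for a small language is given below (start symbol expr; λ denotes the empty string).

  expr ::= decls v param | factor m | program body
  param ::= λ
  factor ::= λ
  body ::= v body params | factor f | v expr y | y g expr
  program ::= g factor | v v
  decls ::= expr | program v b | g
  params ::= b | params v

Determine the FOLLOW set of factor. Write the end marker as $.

{ f, m, v, y }

In expr ::= factor m: add FIRST(m) = { m }.
In body ::= factor f: add FIRST(f) = { f }.
In program ::= g factor: factor is at the end, add FOLLOW(program) = { f, v, y }.
Union: FOLLOW(factor) = { f, m, v, y }.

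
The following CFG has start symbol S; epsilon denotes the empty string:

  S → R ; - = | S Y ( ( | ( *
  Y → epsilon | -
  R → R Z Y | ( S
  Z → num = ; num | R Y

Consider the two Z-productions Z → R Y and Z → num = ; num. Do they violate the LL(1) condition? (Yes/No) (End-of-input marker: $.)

No

FIRST(R Y) = { ( } and FIRST(num = ; num) = { num }.
The FIRST sets are disjoint and neither alternative is nullable — no conflict.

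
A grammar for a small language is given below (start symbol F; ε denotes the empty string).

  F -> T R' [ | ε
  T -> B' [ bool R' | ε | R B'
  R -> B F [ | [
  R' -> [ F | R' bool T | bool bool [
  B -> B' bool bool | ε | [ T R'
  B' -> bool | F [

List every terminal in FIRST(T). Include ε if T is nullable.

{ [, bool, ε }

From T -> B' [ bool R': add FIRST(B') = { [, bool }.
T -> ε contributes ε.
From T -> R B': add FIRST(R) = { [, bool }.
Union: FIRST(T) = { [, bool, ε }.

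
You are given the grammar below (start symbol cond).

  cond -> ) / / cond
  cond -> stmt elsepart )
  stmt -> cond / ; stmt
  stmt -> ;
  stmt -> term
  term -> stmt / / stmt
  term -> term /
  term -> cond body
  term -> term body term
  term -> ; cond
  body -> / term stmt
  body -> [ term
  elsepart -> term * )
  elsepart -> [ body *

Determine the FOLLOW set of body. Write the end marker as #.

{ ), *, /, ;, [ }

In term -> cond body: body is at the end, add FOLLOW(term) = { ), *, /, ;, [ }.
In term -> term body term: add FIRST(term) = { ), ; }.
In elsepart -> [ body *: add FIRST(*) = { * }.
Union: FOLLOW(body) = { ), *, /, ;, [ }.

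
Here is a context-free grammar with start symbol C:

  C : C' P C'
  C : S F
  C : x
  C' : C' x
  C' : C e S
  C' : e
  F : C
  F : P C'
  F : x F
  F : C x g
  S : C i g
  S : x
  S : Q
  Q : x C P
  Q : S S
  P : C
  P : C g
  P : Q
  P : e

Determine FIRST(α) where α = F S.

Add FIRST(F) = { e, x }; F is not nullable, stop.

{ e, x }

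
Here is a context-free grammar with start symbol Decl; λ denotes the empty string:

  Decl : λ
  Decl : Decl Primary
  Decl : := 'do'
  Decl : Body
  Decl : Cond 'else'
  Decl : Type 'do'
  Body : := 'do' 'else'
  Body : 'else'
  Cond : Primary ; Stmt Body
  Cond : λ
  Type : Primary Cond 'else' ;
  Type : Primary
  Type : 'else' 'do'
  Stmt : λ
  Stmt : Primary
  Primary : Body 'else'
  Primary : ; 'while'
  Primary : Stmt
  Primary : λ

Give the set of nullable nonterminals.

{ Cond, Decl, Primary, Stmt, Type }

Directly nullable (have an λ-production): Decl, Cond, Stmt, Primary.
Type : Primary with every symbol nullable, so Type is nullable.
No other nonterminal has a production whose RHS symbols are all nullable.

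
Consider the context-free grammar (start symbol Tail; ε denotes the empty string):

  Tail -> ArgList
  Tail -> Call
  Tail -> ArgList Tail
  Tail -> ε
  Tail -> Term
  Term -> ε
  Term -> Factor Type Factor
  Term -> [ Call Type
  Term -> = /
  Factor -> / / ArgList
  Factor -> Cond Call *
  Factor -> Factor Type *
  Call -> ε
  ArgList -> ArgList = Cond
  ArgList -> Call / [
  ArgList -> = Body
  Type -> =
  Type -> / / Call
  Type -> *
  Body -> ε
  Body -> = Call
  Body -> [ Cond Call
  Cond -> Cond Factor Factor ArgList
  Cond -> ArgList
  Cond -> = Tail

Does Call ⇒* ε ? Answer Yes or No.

Call has an ε-production, so Call ⇒ ε.

Yes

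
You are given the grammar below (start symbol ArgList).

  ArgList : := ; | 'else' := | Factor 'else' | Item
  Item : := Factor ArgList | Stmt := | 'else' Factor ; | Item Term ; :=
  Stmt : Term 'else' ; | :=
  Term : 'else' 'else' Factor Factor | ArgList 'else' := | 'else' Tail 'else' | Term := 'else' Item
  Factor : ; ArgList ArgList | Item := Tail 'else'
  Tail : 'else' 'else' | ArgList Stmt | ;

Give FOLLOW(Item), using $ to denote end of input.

{ $, 'else', :=, ; }

In ArgList : Item: Item is at the end, add FOLLOW(ArgList) = { $, 'else', :=, ; }.
In Item : Item Term ; :=: add FIRST(Term ; :=) = { 'else', :=, ; }.
In Term : Term := 'else' Item: Item is at the end, add FOLLOW(Term) = { 'else', :=, ; }.
In Factor : Item := Tail 'else': add FIRST(:= Tail 'else') = { := }.
Union: FOLLOW(Item) = { $, 'else', :=, ; }.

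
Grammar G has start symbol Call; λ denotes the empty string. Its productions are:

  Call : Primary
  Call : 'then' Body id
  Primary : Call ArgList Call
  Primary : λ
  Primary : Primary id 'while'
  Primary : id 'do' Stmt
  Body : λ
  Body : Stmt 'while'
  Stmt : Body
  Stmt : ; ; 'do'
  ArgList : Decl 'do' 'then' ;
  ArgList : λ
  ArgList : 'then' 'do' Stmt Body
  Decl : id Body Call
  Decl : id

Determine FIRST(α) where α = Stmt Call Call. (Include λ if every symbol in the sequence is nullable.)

{ 'then', 'while', ;, id, λ }

Add FIRST(Stmt)\{λ} = { 'while', ; }; Stmt is nullable, continue.
Add FIRST(Call)\{λ} = { 'then', id }; Call is nullable, continue.
Add FIRST(Call)\{λ} = { 'then', id }; Call is nullable, continue.
Every symbol is nullable, so include λ.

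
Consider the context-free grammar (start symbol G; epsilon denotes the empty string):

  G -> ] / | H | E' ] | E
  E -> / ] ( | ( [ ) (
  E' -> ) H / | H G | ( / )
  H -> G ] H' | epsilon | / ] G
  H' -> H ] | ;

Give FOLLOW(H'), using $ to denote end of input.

{ $, (, ), /, ] }

In H -> G ] H': H' is at the end, add FOLLOW(H) = { $, (, ), /, ] }.
Union: FOLLOW(H') = { $, (, ), /, ] }.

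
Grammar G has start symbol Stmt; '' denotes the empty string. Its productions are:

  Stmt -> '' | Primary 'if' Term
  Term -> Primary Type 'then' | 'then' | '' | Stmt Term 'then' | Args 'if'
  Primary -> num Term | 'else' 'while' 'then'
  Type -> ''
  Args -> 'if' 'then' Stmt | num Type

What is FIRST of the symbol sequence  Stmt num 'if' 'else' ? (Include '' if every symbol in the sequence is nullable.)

Add FIRST(Stmt)\{''} = { 'else', num }; Stmt is nullable, continue.
num is a terminal; add {num} and stop.

{ 'else', num }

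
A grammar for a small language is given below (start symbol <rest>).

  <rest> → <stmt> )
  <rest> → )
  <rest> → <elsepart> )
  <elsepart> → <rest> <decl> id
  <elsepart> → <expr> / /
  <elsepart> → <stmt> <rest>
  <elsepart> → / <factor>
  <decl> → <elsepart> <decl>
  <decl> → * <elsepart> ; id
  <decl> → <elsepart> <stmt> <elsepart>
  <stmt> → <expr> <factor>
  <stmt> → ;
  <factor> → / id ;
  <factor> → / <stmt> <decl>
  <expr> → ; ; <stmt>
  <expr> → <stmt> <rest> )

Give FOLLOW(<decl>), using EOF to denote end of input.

{ ), *, /, ;, id }

In <elsepart> → <rest> <decl> id: add FIRST(id) = { id }.
In <decl> → <elsepart> <decl>: <decl> is at the end, add FOLLOW(<decl>) = { ), *, /, ;, id }.
In <factor> → / <stmt> <decl>: <decl> is at the end, add FOLLOW(<factor>) = { ), *, /, ;, id }.
Union: FOLLOW(<decl>) = { ), *, /, ;, id }.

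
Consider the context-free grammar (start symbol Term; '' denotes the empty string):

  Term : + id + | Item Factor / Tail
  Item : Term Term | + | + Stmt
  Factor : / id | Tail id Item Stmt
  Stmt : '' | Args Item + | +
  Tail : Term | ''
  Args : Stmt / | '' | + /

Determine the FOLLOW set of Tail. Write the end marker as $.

{ $, +, /, id }

In Term : Item Factor / Tail: Tail is at the end, add FOLLOW(Term) = { $, +, /, id }.
In Factor : Tail id Item Stmt: add FIRST(id Item Stmt) = { id }.
Union: FOLLOW(Tail) = { $, +, /, id }.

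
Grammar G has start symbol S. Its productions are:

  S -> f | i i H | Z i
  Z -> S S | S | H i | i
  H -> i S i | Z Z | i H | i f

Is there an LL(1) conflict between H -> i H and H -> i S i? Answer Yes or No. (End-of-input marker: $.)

FIRST(i H) = { i } and FIRST(i S i) = { i }.
Both contain i, so the two alternatives are not disjoint — LL(1) conflict.

Yes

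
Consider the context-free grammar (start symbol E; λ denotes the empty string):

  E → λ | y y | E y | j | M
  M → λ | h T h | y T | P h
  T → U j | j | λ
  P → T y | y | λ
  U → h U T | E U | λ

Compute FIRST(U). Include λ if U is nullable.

{ h, j, y, λ }

U → h U T contributes {h}.
From U → E U: E, U nullable, take FIRST(E) ∪ FIRST(U) = { h, j, y }; also λ since the whole RHS is nullable.
U → λ contributes λ.
Union: FIRST(U) = { h, j, y, λ }.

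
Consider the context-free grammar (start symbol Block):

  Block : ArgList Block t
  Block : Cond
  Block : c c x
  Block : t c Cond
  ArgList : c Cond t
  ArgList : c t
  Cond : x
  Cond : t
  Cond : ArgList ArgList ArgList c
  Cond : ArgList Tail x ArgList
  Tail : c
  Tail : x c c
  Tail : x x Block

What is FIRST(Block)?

{ c, t, x }

From Block : ArgList Block t: add FIRST(ArgList) = { c }.
From Block : Cond: add FIRST(Cond) = { c, t, x }.
Block : c c x contributes {c}.
Block : t c Cond contributes {t}.
Union: FIRST(Block) = { c, t, x }.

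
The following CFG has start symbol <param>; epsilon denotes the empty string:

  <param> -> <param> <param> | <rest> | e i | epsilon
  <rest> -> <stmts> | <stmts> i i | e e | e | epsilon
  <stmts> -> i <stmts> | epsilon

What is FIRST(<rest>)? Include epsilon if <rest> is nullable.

{ e, i, epsilon }

From <rest> -> <stmts>: add FIRST(<stmts>) = { i, epsilon } (including epsilon since <stmts> is nullable).
From <rest> -> <stmts> i i: <stmts> nullable, take FIRST(<stmts>) ∪ {i} = { i }.
<rest> -> e e contributes {e}.
<rest> -> e contributes {e}.
<rest> -> epsilon contributes epsilon.
Union: FIRST(<rest>) = { e, i, epsilon }.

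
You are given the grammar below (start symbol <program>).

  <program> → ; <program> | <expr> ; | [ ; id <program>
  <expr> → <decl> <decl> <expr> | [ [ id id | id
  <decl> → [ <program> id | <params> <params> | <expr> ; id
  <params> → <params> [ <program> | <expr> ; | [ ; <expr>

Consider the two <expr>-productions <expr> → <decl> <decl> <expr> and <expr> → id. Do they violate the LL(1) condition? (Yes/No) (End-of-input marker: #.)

FIRST(<decl> <decl> <expr>) = { [, id } and FIRST(id) = { id }.
Both contain id, so the two alternatives are not disjoint — LL(1) conflict.

Yes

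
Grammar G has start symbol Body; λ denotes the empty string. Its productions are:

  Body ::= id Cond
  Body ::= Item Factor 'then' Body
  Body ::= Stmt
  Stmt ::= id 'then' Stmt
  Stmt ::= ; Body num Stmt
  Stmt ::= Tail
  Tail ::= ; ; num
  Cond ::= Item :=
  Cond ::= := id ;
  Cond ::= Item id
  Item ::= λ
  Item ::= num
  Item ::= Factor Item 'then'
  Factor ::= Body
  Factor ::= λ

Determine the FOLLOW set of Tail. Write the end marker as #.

{ #, 'then', ;, id, num }

In Stmt ::= Tail: Tail is at the end, add FOLLOW(Stmt) = { #, 'then', ;, id, num }.
Union: FOLLOW(Tail) = { #, 'then', ;, id, num }.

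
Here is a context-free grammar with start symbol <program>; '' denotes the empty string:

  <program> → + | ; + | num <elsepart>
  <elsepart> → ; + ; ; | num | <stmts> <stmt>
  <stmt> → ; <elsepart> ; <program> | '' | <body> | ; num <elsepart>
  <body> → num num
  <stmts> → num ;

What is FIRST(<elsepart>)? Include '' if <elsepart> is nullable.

{ ;, num }

<elsepart> → ; + ; ; contributes {;}.
<elsepart> → num contributes {num}.
From <elsepart> → <stmts> <stmt>: add FIRST(<stmts>) = { num }.
Union: FIRST(<elsepart>) = { ;, num }.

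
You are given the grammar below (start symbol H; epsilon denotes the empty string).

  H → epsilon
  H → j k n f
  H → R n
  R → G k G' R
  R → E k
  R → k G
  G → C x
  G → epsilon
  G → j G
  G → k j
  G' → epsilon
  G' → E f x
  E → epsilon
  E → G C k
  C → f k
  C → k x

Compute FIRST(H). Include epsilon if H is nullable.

{ f, j, k, epsilon }

H → epsilon contributes epsilon.
H → j k n f contributes {j}.
From H → R n: add FIRST(R) = { f, j, k }.
Union: FIRST(H) = { f, j, k, epsilon }.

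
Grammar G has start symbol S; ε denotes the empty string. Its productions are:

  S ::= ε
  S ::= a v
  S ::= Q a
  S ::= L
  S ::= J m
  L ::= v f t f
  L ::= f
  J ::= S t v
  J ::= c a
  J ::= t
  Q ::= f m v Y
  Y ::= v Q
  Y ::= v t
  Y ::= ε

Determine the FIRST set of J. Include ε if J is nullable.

{ a, c, f, t, v }

From J ::= S t v: S nullable, take FIRST(S) ∪ {t} = { a, c, f, t, v }.
J ::= c a contributes {c}.
J ::= t contributes {t}.
Union: FIRST(J) = { a, c, f, t, v }.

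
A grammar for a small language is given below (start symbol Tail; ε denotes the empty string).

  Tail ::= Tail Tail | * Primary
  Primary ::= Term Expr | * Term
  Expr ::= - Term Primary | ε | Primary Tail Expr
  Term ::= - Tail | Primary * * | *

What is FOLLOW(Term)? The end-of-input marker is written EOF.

{ EOF, *, - }

In Primary ::= Term Expr: add FIRST(Expr)\{ε} = { *, - }.
  Since Expr is nullable, also add FOLLOW(Primary) = { EOF, *, - }.
In Primary ::= * Term: Term is at the end, add FOLLOW(Primary) = { EOF, *, - }.
In Expr ::= - Term Primary: add FIRST(Primary) = { *, - }.
Union: FOLLOW(Term) = { EOF, *, - }.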